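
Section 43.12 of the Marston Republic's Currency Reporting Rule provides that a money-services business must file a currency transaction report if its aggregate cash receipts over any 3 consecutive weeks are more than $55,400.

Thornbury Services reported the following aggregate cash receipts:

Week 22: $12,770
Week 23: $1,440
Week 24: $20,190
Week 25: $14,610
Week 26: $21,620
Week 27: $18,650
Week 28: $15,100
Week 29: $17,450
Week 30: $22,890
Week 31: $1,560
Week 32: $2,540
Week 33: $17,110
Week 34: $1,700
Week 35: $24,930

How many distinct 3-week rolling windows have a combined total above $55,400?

2

Week 22–Week 24: $12,770 + $1,440 + $20,190 = $34,400 (under)
Week 23–Week 25: $1,440 + $20,190 + $14,610 = $36,240 (under)
Week 24–Week 26: $20,190 + $14,610 + $21,620 = $56,420 (over)
Week 25–Week 27: $14,610 + $21,620 + $18,650 = $54,880 (under)
Week 26–Week 28: $21,620 + $18,650 + $15,100 = $55,370 (under)
Week 27–Week 29: $18,650 + $15,100 + $17,450 = $51,200 (under)
Week 28–Week 30: $15,100 + $17,450 + $22,890 = $55,440 (over)
Week 29–Week 31: $17,450 + $22,890 + $1,560 = $41,900 (under)
Week 30–Week 32: $22,890 + $1,560 + $2,540 = $26,990 (under)
Week 31–Week 33: $1,560 + $2,540 + $17,110 = $21,210 (under)
Week 32–Week 34: $2,540 + $17,110 + $1,700 = $21,350 (under)
Week 33–Week 35: $17,110 + $1,700 + $24,930 = $43,740 (under)
2 windows exceed the threshold.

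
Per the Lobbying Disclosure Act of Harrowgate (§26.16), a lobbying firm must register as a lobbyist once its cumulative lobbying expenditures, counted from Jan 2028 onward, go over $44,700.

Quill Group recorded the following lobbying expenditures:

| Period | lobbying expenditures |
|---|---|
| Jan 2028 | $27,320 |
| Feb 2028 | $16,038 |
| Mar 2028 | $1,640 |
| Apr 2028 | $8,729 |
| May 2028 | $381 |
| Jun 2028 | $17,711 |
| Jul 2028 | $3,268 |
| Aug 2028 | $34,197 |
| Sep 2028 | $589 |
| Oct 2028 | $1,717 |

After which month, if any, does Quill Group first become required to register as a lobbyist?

Mar 2028

Through Jan 2028: $27,320
Through Feb 2028: $43,358
Through Mar 2028: $44,998 ← exceeds threshold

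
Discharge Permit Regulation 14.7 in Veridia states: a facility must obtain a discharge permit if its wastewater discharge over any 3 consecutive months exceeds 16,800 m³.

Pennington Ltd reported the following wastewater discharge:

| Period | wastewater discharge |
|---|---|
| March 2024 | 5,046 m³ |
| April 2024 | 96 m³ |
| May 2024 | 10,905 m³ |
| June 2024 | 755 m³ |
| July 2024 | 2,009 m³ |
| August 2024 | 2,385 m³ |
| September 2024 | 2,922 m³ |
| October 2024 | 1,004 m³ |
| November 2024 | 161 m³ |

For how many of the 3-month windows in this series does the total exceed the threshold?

March 2024–May 2024: 5,046 m³ + 96 m³ + 10,905 m³ = 16,047 m³ (under)
April 2024–June 2024: 96 m³ + 10,905 m³ + 755 m³ = 11,756 m³ (under)
May 2024–July 2024: 10,905 m³ + 755 m³ + 2,009 m³ = 13,669 m³ (under)
June 2024–August 2024: 755 m³ + 2,009 m³ + 2,385 m³ = 5,149 m³ (under)
July 2024–September 2024: 2,009 m³ + 2,385 m³ + 2,922 m³ = 7,316 m³ (under)
August 2024–October 2024: 2,385 m³ + 2,922 m³ + 1,004 m³ = 6,311 m³ (under)
September 2024–November 2024: 2,922 m³ + 1,004 m³ + 161 m³ = 4,087 m³ (under)
0 windows exceed the threshold.

0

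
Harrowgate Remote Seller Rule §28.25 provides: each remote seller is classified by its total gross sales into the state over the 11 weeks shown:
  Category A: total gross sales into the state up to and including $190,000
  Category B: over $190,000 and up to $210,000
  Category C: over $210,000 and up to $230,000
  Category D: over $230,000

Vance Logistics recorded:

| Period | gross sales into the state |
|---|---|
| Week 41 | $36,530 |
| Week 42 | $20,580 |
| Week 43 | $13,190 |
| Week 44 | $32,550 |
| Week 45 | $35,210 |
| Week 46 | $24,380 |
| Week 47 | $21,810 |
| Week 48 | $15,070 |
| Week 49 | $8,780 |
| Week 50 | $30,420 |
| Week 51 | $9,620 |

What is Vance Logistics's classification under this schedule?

Category D

Total gross sales into the state: $36,530 + $20,580 + $13,190 + $32,550 + $35,210 + $24,380 + $21,810 + $15,070 + $8,780 + $30,420 + $9,620 = $248,140.
$248,140 > $230,000, so Category D applies.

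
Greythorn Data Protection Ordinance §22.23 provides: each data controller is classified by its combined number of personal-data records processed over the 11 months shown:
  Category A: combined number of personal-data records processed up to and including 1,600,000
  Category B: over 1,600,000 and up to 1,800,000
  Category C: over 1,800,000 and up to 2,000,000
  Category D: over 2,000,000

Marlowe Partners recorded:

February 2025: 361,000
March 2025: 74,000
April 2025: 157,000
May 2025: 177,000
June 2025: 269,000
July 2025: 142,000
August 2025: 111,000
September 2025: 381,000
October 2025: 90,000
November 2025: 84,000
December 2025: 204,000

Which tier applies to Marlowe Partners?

Category D

Combined number of personal-data records processed: 361,000 + 74,000 + 157,000 + 177,000 + 269,000 + 142,000 + 111,000 + 381,000 + 90,000 + 84,000 + 204,000 = 2,050,000.
2,050,000 > 2,000,000, so Category D applies.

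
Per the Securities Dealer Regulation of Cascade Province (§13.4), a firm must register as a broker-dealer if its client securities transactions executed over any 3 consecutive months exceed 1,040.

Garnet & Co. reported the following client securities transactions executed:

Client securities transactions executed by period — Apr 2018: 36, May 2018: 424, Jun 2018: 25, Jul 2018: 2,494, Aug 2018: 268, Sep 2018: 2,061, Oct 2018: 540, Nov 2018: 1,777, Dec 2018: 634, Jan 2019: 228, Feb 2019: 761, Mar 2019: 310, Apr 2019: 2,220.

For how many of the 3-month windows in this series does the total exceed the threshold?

Apr 2018–Jun 2018: 36 + 424 + 25 = 485 (under)
May 2018–Jul 2018: 424 + 25 + 2,494 = 2,943 (over)
Jun 2018–Aug 2018: 25 + 2,494 + 268 = 2,787 (over)
Jul 2018–Sep 2018: 2,494 + 268 + 2,061 = 4,823 (over)
Aug 2018–Oct 2018: 268 + 2,061 + 540 = 2,869 (over)
Sep 2018–Nov 2018: 2,061 + 540 + 1,777 = 4,378 (over)
Oct 2018–Dec 2018: 540 + 1,777 + 634 = 2,951 (over)
Nov 2018–Jan 2019: 1,777 + 634 + 228 = 2,639 (over)
Dec 2018–Feb 2019: 634 + 228 + 761 = 1,623 (over)
Jan 2019–Mar 2019: 228 + 761 + 310 = 1,299 (over)
Feb 2019–Apr 2019: 761 + 310 + 2,220 = 3,291 (over)
10 windows exceed the threshold.

10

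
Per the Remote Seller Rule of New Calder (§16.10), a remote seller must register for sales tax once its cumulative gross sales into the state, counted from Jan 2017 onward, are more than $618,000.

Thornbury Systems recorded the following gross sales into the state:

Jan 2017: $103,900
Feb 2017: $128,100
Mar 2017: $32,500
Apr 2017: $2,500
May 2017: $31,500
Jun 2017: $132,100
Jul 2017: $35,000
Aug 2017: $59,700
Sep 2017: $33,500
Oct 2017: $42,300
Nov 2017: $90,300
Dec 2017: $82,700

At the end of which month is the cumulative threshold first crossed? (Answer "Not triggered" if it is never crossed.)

Through Jan 2017: $103,900
Through Feb 2017: $232,000
Through Mar 2017: $264,500
Through Apr 2017: $267,000
Through May 2017: $298,500
Through Jun 2017: $430,600
Through Jul 2017: $465,600
Through Aug 2017: $525,300
Through Sep 2017: $558,800
Through Oct 2017: $601,100
Through Nov 2017: $691,400 ← exceeds threshold

Nov 2017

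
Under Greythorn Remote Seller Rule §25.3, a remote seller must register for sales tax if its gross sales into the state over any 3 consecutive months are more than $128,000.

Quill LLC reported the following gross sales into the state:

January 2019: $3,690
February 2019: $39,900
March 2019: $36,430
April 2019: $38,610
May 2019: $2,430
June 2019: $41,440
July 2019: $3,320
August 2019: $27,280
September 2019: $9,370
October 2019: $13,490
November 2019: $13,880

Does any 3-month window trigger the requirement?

No

January 2019–March 2019: $3,690 + $39,900 + $36,430 = $80,020 (under)
February 2019–April 2019: $39,900 + $36,430 + $38,610 = $114,940 (under)
March 2019–May 2019: $36,430 + $38,610 + $2,430 = $77,470 (under)
April 2019–June 2019: $38,610 + $2,430 + $41,440 = $82,480 (under)
May 2019–July 2019: $2,430 + $41,440 + $3,320 = $47,190 (under)
June 2019–August 2019: $41,440 + $3,320 + $27,280 = $72,040 (under)
July 2019–September 2019: $3,320 + $27,280 + $9,370 = $39,970 (under)
August 2019–October 2019: $27,280 + $9,370 + $13,490 = $50,140 (under)
September 2019–November 2019: $9,370 + $13,490 + $13,880 = $36,740 (under)
No window exceeds $128,000.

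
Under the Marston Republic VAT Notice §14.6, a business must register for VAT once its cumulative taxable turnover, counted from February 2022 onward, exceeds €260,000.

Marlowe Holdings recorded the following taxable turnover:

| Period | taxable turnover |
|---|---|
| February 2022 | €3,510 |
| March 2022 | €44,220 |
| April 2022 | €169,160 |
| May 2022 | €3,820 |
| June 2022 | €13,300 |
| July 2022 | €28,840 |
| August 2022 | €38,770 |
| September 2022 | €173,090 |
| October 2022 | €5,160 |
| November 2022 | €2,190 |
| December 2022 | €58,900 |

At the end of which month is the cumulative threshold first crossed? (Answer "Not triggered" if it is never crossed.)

July 2022

Through February 2022: €3,510
Through March 2022: €47,730
Through April 2022: €216,890
Through May 2022: €220,710
Through June 2022: €234,010
Through July 2022: €262,850 ← exceeds threshold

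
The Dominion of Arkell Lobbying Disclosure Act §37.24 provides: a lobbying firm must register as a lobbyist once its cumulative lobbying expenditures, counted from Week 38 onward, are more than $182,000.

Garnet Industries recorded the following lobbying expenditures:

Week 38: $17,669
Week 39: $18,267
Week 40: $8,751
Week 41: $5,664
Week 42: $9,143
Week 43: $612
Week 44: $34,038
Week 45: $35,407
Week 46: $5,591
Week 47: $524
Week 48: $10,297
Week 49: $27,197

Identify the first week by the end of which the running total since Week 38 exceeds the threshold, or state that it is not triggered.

Not triggered

Through Week 38: $17,669
Through Week 39: $35,936
Through Week 40: $44,687
Through Week 41: $50,351
Through Week 42: $59,494
Through Week 43: $60,106
Through Week 44: $94,144
Through Week 45: $129,551
Through Week 46: $135,142
Through Week 47: $135,666
Through Week 48: $145,963
Through Week 49: $173,160
Final cumulative total $173,160 ≤ $182,000; the threshold is never exceeded.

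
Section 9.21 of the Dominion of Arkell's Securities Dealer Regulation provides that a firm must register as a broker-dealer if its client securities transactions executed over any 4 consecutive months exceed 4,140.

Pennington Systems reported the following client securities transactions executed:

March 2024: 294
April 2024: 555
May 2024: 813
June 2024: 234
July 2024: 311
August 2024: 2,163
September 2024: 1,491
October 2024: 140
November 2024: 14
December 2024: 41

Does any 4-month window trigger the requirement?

Yes

March 2024–June 2024: 294 + 555 + 813 + 234 = 1,896 (under)
April 2024–July 2024: 555 + 813 + 234 + 311 = 1,913 (under)
May 2024–August 2024: 813 + 234 + 311 + 2,163 = 3,521 (under)
June 2024–September 2024: 234 + 311 + 2,163 + 1,491 = 4,199 (over)
July 2024–October 2024: 311 + 2,163 + 1,491 + 140 = 4,105 (under)
August 2024–November 2024: 2,163 + 1,491 + 140 + 14 = 3,808 (under)
September 2024–December 2024: 1,491 + 140 + 14 + 41 = 1,686 (under)
At least one window exceeds 4,140.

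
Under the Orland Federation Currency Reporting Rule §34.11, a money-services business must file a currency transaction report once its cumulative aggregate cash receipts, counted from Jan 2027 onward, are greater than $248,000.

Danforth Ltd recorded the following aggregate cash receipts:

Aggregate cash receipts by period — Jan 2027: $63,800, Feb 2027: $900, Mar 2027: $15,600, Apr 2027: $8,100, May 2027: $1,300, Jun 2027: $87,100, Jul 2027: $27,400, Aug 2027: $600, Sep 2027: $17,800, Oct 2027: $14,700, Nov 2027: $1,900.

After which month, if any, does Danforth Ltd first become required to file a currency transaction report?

Not triggered

Through Jan 2027: $63,800
Through Feb 2027: $64,700
Through Mar 2027: $80,300
Through Apr 2027: $88,400
Through May 2027: $89,700
Through Jun 2027: $176,800
Through Jul 2027: $204,200
Through Aug 2027: $204,800
Through Sep 2027: $222,600
Through Oct 2027: $237,300
Through Nov 2027: $239,200
Final cumulative total $239,200 ≤ $248,000; the threshold is never exceeded.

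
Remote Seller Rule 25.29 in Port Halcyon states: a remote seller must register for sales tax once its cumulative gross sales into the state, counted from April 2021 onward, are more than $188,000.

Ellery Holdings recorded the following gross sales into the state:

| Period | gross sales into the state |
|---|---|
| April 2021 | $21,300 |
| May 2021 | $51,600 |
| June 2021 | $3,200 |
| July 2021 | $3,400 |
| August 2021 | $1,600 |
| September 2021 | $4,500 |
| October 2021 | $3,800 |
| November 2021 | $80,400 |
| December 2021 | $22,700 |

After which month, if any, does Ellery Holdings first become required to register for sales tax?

Through April 2021: $21,300
Through May 2021: $72,900
Through June 2021: $76,100
Through July 2021: $79,500
Through August 2021: $81,100
Through September 2021: $85,600
Through October 2021: $89,400
Through November 2021: $169,800
Through December 2021: $192,500 ← exceeds threshold

December 2021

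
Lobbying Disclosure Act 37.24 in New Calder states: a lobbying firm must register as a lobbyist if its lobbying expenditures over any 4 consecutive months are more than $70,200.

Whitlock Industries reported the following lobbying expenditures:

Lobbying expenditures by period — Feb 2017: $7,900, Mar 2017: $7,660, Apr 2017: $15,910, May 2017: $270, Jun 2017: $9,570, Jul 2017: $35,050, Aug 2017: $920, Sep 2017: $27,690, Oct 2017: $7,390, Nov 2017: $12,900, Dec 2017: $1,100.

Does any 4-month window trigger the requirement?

Feb 2017–May 2017: $7,900 + $7,660 + $15,910 + $270 = $31,740 (under)
Mar 2017–Jun 2017: $7,660 + $15,910 + $270 + $9,570 = $33,410 (under)
Apr 2017–Jul 2017: $15,910 + $270 + $9,570 + $35,050 = $60,800 (under)
May 2017–Aug 2017: $270 + $9,570 + $35,050 + $920 = $45,810 (under)
Jun 2017–Sep 2017: $9,570 + $35,050 + $920 + $27,690 = $73,230 (over)
Jul 2017–Oct 2017: $35,050 + $920 + $27,690 + $7,390 = $71,050 (over)
Aug 2017–Nov 2017: $920 + $27,690 + $7,390 + $12,900 = $48,900 (under)
Sep 2017–Dec 2017: $27,690 + $7,390 + $12,900 + $1,100 = $49,080 (under)
At least one window exceeds $70,200.

Yes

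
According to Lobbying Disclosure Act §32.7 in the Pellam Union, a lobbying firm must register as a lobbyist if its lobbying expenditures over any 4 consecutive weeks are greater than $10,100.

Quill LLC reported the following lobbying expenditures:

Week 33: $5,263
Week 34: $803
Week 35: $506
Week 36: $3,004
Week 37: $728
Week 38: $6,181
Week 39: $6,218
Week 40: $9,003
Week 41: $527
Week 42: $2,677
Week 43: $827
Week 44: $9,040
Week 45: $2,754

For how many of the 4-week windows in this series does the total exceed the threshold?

8

Week 33–Week 36: $5,263 + $803 + $506 + $3,004 = $9,576 (under)
Week 34–Week 37: $803 + $506 + $3,004 + $728 = $5,041 (under)
Week 35–Week 38: $506 + $3,004 + $728 + $6,181 = $10,419 (over)
Week 36–Week 39: $3,004 + $728 + $6,181 + $6,218 = $16,131 (over)
Week 37–Week 40: $728 + $6,181 + $6,218 + $9,003 = $22,130 (over)
Week 38–Week 41: $6,181 + $6,218 + $9,003 + $527 = $21,929 (over)
Week 39–Week 42: $6,218 + $9,003 + $527 + $2,677 = $18,425 (over)
Week 40–Week 43: $9,003 + $527 + $2,677 + $827 = $13,034 (over)
Week 41–Week 44: $527 + $2,677 + $827 + $9,040 = $13,071 (over)
Week 42–Week 45: $2,677 + $827 + $9,040 + $2,754 = $15,298 (over)
8 windows exceed the threshold.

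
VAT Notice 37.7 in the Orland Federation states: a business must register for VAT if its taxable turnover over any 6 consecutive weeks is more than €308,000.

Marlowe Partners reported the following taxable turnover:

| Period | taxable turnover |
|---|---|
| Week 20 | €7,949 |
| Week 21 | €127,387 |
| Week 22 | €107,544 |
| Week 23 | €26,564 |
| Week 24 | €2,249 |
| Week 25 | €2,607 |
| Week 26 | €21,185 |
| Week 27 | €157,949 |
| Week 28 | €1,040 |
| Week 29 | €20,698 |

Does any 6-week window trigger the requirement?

Week 20–Week 25: €7,949 + €127,387 + €107,544 + €26,564 + €2,249 + €2,607 = €274,300 (under)
Week 21–Week 26: €127,387 + €107,544 + €26,564 + €2,249 + €2,607 + €21,185 = €287,536 (under)
Week 22–Week 27: €107,544 + €26,564 + €2,249 + €2,607 + €21,185 + €157,949 = €318,098 (over)
Week 23–Week 28: €26,564 + €2,249 + €2,607 + €21,185 + €157,949 + €1,040 = €211,594 (under)
Week 24–Week 29: €2,249 + €2,607 + €21,185 + €157,949 + €1,040 + €20,698 = €205,728 (under)
At least one window exceeds €308,000.

Yes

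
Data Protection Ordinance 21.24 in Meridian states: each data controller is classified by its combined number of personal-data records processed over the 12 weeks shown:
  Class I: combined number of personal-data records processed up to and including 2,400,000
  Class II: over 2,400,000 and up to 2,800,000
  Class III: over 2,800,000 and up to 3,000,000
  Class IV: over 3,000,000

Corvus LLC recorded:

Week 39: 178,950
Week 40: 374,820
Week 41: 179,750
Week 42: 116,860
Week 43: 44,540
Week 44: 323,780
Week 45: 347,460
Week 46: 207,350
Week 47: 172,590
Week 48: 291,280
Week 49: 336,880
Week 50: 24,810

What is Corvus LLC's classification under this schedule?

Combined number of personal-data records processed: 178,950 + 374,820 + 179,750 + 116,860 + 44,540 + 323,780 + 347,460 + 207,350 + 172,590 + 291,280 + 336,880 + 24,810 = 2,599,070.
2,400,000 < 2,599,070 ≤ 2,800,000, so Class II applies.

Class II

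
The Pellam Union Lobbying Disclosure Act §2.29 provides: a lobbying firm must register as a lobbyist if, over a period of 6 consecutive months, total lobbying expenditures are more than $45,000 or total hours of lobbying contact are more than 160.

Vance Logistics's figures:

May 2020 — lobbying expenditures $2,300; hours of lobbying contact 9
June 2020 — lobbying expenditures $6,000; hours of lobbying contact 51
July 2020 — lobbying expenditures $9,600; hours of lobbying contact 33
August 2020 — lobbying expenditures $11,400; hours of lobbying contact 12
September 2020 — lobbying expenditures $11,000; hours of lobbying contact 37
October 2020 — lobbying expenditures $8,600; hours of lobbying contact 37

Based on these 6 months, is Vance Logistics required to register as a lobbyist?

Yes

Total lobbying expenditures: $2,300 + $6,000 + $9,600 + $11,400 + $11,000 + $8,600 = $48,900 (> $45,000).
Total hours of lobbying contact: 9 + 51 + 33 + 12 + 37 + 37 = 179 (> 160).
The test is 'or': at least one threshold is exceeded.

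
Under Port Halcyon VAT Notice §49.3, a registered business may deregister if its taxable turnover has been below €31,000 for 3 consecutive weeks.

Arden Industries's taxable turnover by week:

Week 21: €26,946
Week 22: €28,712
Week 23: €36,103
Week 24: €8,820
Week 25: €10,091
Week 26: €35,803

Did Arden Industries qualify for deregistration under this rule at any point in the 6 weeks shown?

Weeks below €31,000: Week 21, Week 22, Week 24, Week 25.
Longest run of consecutive weeks below the threshold: 2.
2 < 3, so Arden Industries never became eligible.

No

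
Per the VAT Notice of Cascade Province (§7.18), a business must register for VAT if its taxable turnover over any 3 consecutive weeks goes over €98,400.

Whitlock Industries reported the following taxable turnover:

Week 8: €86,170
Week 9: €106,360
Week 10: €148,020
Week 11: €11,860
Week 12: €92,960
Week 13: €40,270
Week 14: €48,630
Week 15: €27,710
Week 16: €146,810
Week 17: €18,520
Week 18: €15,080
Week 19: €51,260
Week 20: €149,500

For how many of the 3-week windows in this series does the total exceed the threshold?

10

Week 8–Week 10: €86,170 + €106,360 + €148,020 = €340,550 (over)
Week 9–Week 11: €106,360 + €148,020 + €11,860 = €266,240 (over)
Week 10–Week 12: €148,020 + €11,860 + €92,960 = €252,840 (over)
Week 11–Week 13: €11,860 + €92,960 + €40,270 = €145,090 (over)
Week 12–Week 14: €92,960 + €40,270 + €48,630 = €181,860 (over)
Week 13–Week 15: €40,270 + €48,630 + €27,710 = €116,610 (over)
Week 14–Week 16: €48,630 + €27,710 + €146,810 = €223,150 (over)
Week 15–Week 17: €27,710 + €146,810 + €18,520 = €193,040 (over)
Week 16–Week 18: €146,810 + €18,520 + €15,080 = €180,410 (over)
Week 17–Week 19: €18,520 + €15,080 + €51,260 = €84,860 (under)
Week 18–Week 20: €15,080 + €51,260 + €149,500 = €215,840 (over)
10 windows exceed the threshold.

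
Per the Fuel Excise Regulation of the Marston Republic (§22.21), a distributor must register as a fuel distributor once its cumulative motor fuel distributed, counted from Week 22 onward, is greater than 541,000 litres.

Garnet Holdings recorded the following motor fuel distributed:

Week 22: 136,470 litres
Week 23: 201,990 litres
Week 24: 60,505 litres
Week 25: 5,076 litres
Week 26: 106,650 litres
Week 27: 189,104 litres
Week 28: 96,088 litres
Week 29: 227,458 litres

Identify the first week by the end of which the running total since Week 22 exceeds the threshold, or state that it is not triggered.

Through Week 22: 136,470 litres
Through Week 23: 338,460 litres
Through Week 24: 398,965 litres
Through Week 25: 404,041 litres
Through Week 26: 510,691 litres
Through Week 27: 699,795 litres ← exceeds threshold

Week 27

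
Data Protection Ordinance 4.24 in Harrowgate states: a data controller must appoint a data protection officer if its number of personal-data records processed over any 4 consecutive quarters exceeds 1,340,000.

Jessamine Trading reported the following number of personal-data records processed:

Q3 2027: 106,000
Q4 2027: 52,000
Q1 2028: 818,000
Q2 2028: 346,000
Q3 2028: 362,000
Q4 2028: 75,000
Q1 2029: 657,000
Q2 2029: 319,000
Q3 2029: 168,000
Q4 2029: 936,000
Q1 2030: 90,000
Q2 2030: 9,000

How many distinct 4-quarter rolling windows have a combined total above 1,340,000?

6

Q3 2027–Q2 2028: 106,000 + 52,000 + 818,000 + 346,000 = 1,322,000 (under)
Q4 2027–Q3 2028: 52,000 + 818,000 + 346,000 + 362,000 = 1,578,000 (over)
Q1 2028–Q4 2028: 818,000 + 346,000 + 362,000 + 75,000 = 1,601,000 (over)
Q2 2028–Q1 2029: 346,000 + 362,000 + 75,000 + 657,000 = 1,440,000 (over)
Q3 2028–Q2 2029: 362,000 + 75,000 + 657,000 + 319,000 = 1,413,000 (over)
Q4 2028–Q3 2029: 75,000 + 657,000 + 319,000 + 168,000 = 1,219,000 (under)
Q1 2029–Q4 2029: 657,000 + 319,000 + 168,000 + 936,000 = 2,080,000 (over)
Q2 2029–Q1 2030: 319,000 + 168,000 + 936,000 + 90,000 = 1,513,000 (over)
Q3 2029–Q2 2030: 168,000 + 936,000 + 90,000 + 9,000 = 1,203,000 (under)
6 windows exceed the threshold.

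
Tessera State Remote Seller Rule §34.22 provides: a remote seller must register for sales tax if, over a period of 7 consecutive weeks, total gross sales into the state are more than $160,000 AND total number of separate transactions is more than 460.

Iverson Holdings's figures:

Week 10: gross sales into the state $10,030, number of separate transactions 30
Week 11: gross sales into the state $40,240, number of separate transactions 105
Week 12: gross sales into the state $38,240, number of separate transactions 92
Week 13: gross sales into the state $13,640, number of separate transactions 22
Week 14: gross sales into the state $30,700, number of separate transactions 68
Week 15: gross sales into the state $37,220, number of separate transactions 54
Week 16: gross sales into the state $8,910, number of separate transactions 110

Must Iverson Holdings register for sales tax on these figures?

Total gross sales into the state: $10,030 + $40,240 + $38,240 + $13,640 + $30,700 + $37,220 + $8,910 = $178,980 (> $160,000).
Total number of separate transactions: 30 + 105 + 92 + 22 + 68 + 54 + 110 = 481 (> 460).
The test is 'and': both thresholds are exceeded.

Yes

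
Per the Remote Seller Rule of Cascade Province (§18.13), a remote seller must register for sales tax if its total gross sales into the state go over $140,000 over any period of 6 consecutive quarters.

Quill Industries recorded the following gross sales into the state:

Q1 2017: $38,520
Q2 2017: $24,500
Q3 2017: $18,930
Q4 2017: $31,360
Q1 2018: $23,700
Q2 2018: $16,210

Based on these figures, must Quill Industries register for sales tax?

Total gross sales into the state: $38,520 + $24,500 + $18,930 + $31,360 + $23,700 + $16,210 = $153,220.
$153,220 > $140,000, so the threshold is exceeded.

Yes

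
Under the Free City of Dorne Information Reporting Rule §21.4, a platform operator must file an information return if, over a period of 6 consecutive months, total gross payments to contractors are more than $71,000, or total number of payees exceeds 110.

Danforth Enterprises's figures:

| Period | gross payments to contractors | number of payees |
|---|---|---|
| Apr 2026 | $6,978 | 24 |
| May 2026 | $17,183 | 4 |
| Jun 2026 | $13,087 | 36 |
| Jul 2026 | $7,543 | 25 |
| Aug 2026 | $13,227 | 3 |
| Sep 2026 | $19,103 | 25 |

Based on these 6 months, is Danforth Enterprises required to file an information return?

Total gross payments to contractors: $6,978 + $17,183 + $13,087 + $7,543 + $13,227 + $19,103 = $77,121 (> $71,000).
Total number of payees: 24 + 4 + 36 + 25 + 3 + 25 = 117 (> 110).
The test is 'or': at least one threshold is exceeded.

Yes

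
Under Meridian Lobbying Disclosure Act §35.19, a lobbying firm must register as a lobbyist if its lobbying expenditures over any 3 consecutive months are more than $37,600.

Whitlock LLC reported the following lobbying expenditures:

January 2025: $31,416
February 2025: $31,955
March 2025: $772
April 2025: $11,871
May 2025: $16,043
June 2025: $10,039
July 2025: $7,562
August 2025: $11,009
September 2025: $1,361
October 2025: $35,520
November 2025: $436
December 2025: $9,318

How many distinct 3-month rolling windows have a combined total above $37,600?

5

January 2025–March 2025: $31,416 + $31,955 + $772 = $64,143 (over)
February 2025–April 2025: $31,955 + $772 + $11,871 = $44,598 (over)
March 2025–May 2025: $772 + $11,871 + $16,043 = $28,686 (under)
April 2025–June 2025: $11,871 + $16,043 + $10,039 = $37,953 (over)
May 2025–July 2025: $16,043 + $10,039 + $7,562 = $33,644 (under)
June 2025–August 2025: $10,039 + $7,562 + $11,009 = $28,610 (under)
July 2025–September 2025: $7,562 + $11,009 + $1,361 = $19,932 (under)
August 2025–October 2025: $11,009 + $1,361 + $35,520 = $47,890 (over)
September 2025–November 2025: $1,361 + $35,520 + $436 = $37,317 (under)
October 2025–December 2025: $35,520 + $436 + $9,318 = $45,274 (over)
5 windows exceed the threshold.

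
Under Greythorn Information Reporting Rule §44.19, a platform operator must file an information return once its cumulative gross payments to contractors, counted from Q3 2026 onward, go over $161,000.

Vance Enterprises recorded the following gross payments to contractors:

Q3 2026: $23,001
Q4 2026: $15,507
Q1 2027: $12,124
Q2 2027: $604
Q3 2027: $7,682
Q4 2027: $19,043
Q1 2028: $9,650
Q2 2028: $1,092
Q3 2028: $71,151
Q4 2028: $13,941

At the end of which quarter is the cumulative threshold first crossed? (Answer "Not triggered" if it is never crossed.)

Through Q3 2026: $23,001
Through Q4 2026: $38,508
Through Q1 2027: $50,632
Through Q2 2027: $51,236
Through Q3 2027: $58,918
Through Q4 2027: $77,961
Through Q1 2028: $87,611
Through Q2 2028: $88,703
Through Q3 2028: $159,854
Through Q4 2028: $173,795 ← exceeds threshold

Q4 2028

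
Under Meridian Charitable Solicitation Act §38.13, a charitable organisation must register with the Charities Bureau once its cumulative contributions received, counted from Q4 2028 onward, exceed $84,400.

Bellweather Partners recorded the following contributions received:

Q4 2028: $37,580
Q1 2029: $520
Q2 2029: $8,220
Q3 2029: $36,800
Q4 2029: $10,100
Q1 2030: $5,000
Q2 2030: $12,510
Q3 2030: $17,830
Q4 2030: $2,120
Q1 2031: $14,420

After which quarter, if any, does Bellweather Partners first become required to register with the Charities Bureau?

Through Q4 2028: $37,580
Through Q1 2029: $38,100
Through Q2 2029: $46,320
Through Q3 2029: $83,120
Through Q4 2029: $93,220 ← exceeds threshold

Q4 2029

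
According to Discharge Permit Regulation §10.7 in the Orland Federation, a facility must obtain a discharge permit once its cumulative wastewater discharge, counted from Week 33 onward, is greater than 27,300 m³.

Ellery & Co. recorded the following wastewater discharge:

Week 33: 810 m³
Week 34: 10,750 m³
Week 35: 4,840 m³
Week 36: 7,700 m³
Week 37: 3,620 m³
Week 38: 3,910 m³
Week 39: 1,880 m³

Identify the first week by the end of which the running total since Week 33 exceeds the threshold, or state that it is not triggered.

Week 37

Through Week 33: 810 m³
Through Week 34: 11,560 m³
Through Week 35: 16,400 m³
Through Week 36: 24,100 m³
Through Week 37: 27,720 m³ ← exceeds threshold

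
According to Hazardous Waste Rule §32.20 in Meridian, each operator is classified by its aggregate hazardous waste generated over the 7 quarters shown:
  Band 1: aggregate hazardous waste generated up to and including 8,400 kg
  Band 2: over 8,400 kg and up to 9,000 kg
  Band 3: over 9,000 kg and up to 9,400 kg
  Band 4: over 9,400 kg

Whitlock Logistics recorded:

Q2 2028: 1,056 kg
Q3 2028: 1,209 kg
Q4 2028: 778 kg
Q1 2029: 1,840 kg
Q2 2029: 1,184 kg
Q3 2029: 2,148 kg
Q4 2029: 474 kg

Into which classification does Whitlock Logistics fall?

Aggregate hazardous waste generated: 1,056 kg + 1,209 kg + 778 kg + 1,840 kg + 1,184 kg + 2,148 kg + 474 kg = 8,689 kg.
8,400 kg < 8,689 kg ≤ 9,000 kg, so Band 2 applies.

Band 2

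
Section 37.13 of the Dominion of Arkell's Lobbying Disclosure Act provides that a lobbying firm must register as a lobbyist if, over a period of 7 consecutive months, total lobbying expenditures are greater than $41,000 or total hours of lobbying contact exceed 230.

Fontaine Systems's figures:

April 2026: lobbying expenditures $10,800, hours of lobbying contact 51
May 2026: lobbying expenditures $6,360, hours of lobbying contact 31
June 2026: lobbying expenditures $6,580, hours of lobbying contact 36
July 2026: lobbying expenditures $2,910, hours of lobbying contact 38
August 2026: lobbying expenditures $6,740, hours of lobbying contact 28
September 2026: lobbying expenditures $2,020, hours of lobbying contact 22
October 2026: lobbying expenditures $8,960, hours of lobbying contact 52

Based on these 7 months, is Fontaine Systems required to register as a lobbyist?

Yes

Total lobbying expenditures: $10,800 + $6,360 + $6,580 + $2,910 + $6,740 + $2,020 + $8,960 = $44,370 (> $41,000).
Total hours of lobbying contact: 51 + 31 + 36 + 38 + 28 + 22 + 52 = 258 (> 230).
The test is 'or': at least one threshold is exceeded.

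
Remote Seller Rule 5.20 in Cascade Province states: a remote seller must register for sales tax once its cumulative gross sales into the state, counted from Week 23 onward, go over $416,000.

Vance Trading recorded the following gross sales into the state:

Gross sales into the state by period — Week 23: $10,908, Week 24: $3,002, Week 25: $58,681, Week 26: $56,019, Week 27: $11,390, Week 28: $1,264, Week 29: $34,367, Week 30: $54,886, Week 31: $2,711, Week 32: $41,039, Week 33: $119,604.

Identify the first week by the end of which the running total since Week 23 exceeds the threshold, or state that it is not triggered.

Through Week 23: $10,908
Through Week 24: $13,910
Through Week 25: $72,591
Through Week 26: $128,610
Through Week 27: $140,000
Through Week 28: $141,264
Through Week 29: $175,631
Through Week 30: $230,517
Through Week 31: $233,228
Through Week 32: $274,267
Through Week 33: $393,871
Final cumulative total $393,871 ≤ $416,000; the threshold is never exceeded.

Not triggered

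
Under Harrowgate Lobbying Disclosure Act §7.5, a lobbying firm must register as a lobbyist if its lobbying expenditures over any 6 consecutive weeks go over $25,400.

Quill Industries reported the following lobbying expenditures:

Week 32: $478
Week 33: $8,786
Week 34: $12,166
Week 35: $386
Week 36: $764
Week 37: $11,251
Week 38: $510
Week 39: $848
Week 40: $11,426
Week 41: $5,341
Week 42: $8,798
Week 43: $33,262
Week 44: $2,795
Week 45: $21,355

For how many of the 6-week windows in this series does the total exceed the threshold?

8

Week 32–Week 37: $478 + $8,786 + $12,166 + $386 + $764 + $11,251 = $33,831 (over)
Week 33–Week 38: $8,786 + $12,166 + $386 + $764 + $11,251 + $510 = $33,863 (over)
Week 34–Week 39: $12,166 + $386 + $764 + $11,251 + $510 + $848 = $25,925 (over)
Week 35–Week 40: $386 + $764 + $11,251 + $510 + $848 + $11,426 = $25,185 (under)
Week 36–Week 41: $764 + $11,251 + $510 + $848 + $11,426 + $5,341 = $30,140 (over)
Week 37–Week 42: $11,251 + $510 + $848 + $11,426 + $5,341 + $8,798 = $38,174 (over)
Week 38–Week 43: $510 + $848 + $11,426 + $5,341 + $8,798 + $33,262 = $60,185 (over)
Week 39–Week 44: $848 + $11,426 + $5,341 + $8,798 + $33,262 + $2,795 = $62,470 (over)
Week 40–Week 45: $11,426 + $5,341 + $8,798 + $33,262 + $2,795 + $21,355 = $82,977 (over)
8 windows exceed the threshold.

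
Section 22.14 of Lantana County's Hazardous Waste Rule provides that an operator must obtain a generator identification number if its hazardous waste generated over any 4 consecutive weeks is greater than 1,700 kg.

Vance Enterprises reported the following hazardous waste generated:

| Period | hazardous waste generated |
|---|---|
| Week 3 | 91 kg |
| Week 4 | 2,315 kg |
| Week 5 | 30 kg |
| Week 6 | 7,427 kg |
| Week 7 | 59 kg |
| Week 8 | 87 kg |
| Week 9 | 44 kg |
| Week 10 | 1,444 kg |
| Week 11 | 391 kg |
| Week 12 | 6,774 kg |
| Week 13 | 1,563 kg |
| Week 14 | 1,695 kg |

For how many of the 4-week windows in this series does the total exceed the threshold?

8

Week 3–Week 6: 91 kg + 2,315 kg + 30 kg + 7,427 kg = 9,863 kg (over)
Week 4–Week 7: 2,315 kg + 30 kg + 7,427 kg + 59 kg = 9,831 kg (over)
Week 5–Week 8: 30 kg + 7,427 kg + 59 kg + 87 kg = 7,603 kg (over)
Week 6–Week 9: 7,427 kg + 59 kg + 87 kg + 44 kg = 7,617 kg (over)
Week 7–Week 10: 59 kg + 87 kg + 44 kg + 1,444 kg = 1,634 kg (under)
Week 8–Week 11: 87 kg + 44 kg + 1,444 kg + 391 kg = 1,966 kg (over)
Week 9–Week 12: 44 kg + 1,444 kg + 391 kg + 6,774 kg = 8,653 kg (over)
Week 10–Week 13: 1,444 kg + 391 kg + 6,774 kg + 1,563 kg = 10,172 kg (over)
Week 11–Week 14: 391 kg + 6,774 kg + 1,563 kg + 1,695 kg = 10,423 kg (over)
8 windows exceed the threshold.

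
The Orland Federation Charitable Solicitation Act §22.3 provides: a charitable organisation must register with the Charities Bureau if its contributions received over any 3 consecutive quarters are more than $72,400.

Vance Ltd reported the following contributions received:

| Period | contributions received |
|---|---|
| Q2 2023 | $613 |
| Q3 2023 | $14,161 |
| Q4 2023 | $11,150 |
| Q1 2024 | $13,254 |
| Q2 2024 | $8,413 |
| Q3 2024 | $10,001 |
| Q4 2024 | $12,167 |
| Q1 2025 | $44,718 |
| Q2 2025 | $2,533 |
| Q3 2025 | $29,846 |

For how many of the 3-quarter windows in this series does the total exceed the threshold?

Q2 2023–Q4 2023: $613 + $14,161 + $11,150 = $25,924 (under)
Q3 2023–Q1 2024: $14,161 + $11,150 + $13,254 = $38,565 (under)
Q4 2023–Q2 2024: $11,150 + $13,254 + $8,413 = $32,817 (under)
Q1 2024–Q3 2024: $13,254 + $8,413 + $10,001 = $31,668 (under)
Q2 2024–Q4 2024: $8,413 + $10,001 + $12,167 = $30,581 (under)
Q3 2024–Q1 2025: $10,001 + $12,167 + $44,718 = $66,886 (under)
Q4 2024–Q2 2025: $12,167 + $44,718 + $2,533 = $59,418 (under)
Q1 2025–Q3 2025: $44,718 + $2,533 + $29,846 = $77,097 (over)
1 window exceeds the threshold.

1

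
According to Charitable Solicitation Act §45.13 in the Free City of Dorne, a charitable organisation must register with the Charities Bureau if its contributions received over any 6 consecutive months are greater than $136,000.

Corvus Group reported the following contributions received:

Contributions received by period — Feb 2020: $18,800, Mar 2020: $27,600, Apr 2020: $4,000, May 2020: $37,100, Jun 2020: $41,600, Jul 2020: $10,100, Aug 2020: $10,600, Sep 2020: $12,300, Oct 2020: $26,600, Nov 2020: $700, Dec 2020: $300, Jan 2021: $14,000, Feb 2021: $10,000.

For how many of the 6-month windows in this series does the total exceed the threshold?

Feb 2020–Jul 2020: $18,800 + $27,600 + $4,000 + $37,100 + $41,600 + $10,100 = $139,200 (over)
Mar 2020–Aug 2020: $27,600 + $4,000 + $37,100 + $41,600 + $10,100 + $10,600 = $131,000 (under)
Apr 2020–Sep 2020: $4,000 + $37,100 + $41,600 + $10,100 + $10,600 + $12,300 = $115,700 (under)
May 2020–Oct 2020: $37,100 + $41,600 + $10,100 + $10,600 + $12,300 + $26,600 = $138,300 (over)
Jun 2020–Nov 2020: $41,600 + $10,100 + $10,600 + $12,300 + $26,600 + $700 = $101,900 (under)
Jul 2020–Dec 2020: $10,100 + $10,600 + $12,300 + $26,600 + $700 + $300 = $60,600 (under)
Aug 2020–Jan 2021: $10,600 + $12,300 + $26,600 + $700 + $300 + $14,000 = $64,500 (under)
Sep 2020–Feb 2021: $12,300 + $26,600 + $700 + $300 + $14,000 + $10,000 = $63,900 (under)
2 windows exceed the threshold.

2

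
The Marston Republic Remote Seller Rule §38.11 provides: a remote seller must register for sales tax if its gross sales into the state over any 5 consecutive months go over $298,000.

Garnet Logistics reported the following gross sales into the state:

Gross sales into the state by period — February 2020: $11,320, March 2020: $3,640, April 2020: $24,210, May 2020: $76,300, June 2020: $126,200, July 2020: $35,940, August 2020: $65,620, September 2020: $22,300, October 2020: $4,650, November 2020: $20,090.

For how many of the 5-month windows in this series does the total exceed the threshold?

February 2020–June 2020: $11,320 + $3,640 + $24,210 + $76,300 + $126,200 = $241,670 (under)
March 2020–July 2020: $3,640 + $24,210 + $76,300 + $126,200 + $35,940 = $266,290 (under)
April 2020–August 2020: $24,210 + $76,300 + $126,200 + $35,940 + $65,620 = $328,270 (over)
May 2020–September 2020: $76,300 + $126,200 + $35,940 + $65,620 + $22,300 = $326,360 (over)
June 2020–October 2020: $126,200 + $35,940 + $65,620 + $22,300 + $4,650 = $254,710 (under)
July 2020–November 2020: $35,940 + $65,620 + $22,300 + $4,650 + $20,090 = $148,600 (under)
2 windows exceed the threshold.

2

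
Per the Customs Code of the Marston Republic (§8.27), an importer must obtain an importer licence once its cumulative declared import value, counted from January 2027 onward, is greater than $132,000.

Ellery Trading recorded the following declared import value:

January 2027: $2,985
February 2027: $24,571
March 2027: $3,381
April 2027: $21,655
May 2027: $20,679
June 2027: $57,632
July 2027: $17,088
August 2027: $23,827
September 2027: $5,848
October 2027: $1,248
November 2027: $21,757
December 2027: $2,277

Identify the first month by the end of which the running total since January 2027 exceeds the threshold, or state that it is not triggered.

July 2027

Through January 2027: $2,985
Through February 2027: $27,556
Through March 2027: $30,937
Through April 2027: $52,592
Through May 2027: $73,271
Through June 2027: $130,903
Through July 2027: $147,991 ← exceeds threshold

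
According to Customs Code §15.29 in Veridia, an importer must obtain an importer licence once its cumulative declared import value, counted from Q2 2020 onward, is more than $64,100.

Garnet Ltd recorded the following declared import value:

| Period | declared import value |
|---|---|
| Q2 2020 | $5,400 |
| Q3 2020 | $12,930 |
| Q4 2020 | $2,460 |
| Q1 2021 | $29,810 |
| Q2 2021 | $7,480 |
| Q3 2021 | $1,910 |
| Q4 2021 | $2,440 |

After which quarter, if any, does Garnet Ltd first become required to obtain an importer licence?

Through Q2 2020: $5,400
Through Q3 2020: $18,330
Through Q4 2020: $20,790
Through Q1 2021: $50,600
Through Q2 2021: $58,080
Through Q3 2021: $59,990
Through Q4 2021: $62,430
Final cumulative total $62,430 ≤ $64,100; the threshold is never exceeded.

Not triggered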